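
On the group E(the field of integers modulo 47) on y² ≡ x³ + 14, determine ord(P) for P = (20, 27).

12

2P: tangent at (20, 27): λ = (3·20² + 0)/(2·27) ≡ 25/7. 7⁻¹ ≡ 27 (mod 47), so λ ≡ 25·27 ≡ 17.
  x = λ² - 20 - 20 = 289 - 40 ≡ 14; y = λ·(20 - 14) - 27 ≡ 28. → (14, 28)
3P: (14, 28) + (20, 27). λ = (27 - 28)/(20 - 14) ≡ 46/6 mod 47. 6⁻¹ ≡ 8 (mod 47), so λ ≡ 39.
  x = λ² - 14 - 20 = 1521 - 34 ≡ 30; y = λ·(14 - 30) - 28 ≡ 6. → (30, 6)
4P: (30, 6) + (20, 27). λ = (27 - 6)/(20 - 30) ≡ 21/37 mod 47. 37⁻¹ ≡ 14 (mod 47) since 37·14 = 518 ≡ 1, so λ ≡ 12.
  x = λ² - 30 - 20 = 144 - 50 ≡ 0; y = λ·(30 - 0) - 6 ≡ 25. → (0, 25)
5P: (0, 25) + (20, 27). λ = (27 - 25)/(20 - 0) ≡ 2/20 mod 47. 20⁻¹ ≡ 40 (mod 47), so λ ≡ 33.
  x = λ² - 0 - 20 = 1089 - 20 ≡ 35; y = λ·(0 - 35) - 25 ≡ 42. → (35, 42)
6P: (35, 42) + (20, 27). λ = (27 - 42)/(20 - 35) ≡ 32/32 mod 47. 32⁻¹ ≡ 25 (mod 47) since 32·25 = 800 ≡ 1, so λ ≡ 1.
  x = λ² - 35 - 20 = 1 - 55 ≡ 40; y = λ·(35 - 40) - 42 ≡ 0. → (40, 0)
7P: (40, 0) + (20, 27). λ = (27 - 0)/(20 - 40) ≡ 27/27 mod 47. 27⁻¹ ≡ 7 (mod 47) since 27·7 = 189 ≡ 1, so λ ≡ 1.
  x = λ² - 40 - 20 = 1 - 60 ≡ 35; y = λ·(40 - 35) - 0 ≡ 5. → (35, 5)
8P: (35, 5) + (20, 27). λ = (27 - 5)/(20 - 35) ≡ 22/32 mod 47. 32⁻¹ ≡ 25 (mod 47), so λ ≡ 33.
  x = λ² - 35 - 20 = 1089 - 55 ≡ 0; y = λ·(35 - 0) - 5 ≡ 22. → (0, 22)
9P: (0, 22) + (20, 27). λ = (27 - 22)/(20 - 0) ≡ 5/20 mod 47. 20⁻¹ ≡ 40 (mod 47) since 20·40 = 800 ≡ 1, so λ ≡ 12.
  x = λ² - 0 - 20 = 144 - 20 ≡ 30; y = λ·(0 - 30) - 22 ≡ 41. → (30, 41)
10P: (30, 41) + (20, 27). λ = (27 - 41)/(20 - 30) ≡ 33/37 mod 47. 37⁻¹ ≡ 14 (mod 47) since 37·14 = 518 ≡ 1, so λ ≡ 39.
  x = λ² - 30 - 20 = 1521 - 50 ≡ 14; y = λ·(30 - 14) - 41 ≡ 19. → (14, 19)
11P: (14, 19) + (20, 27). λ = (27 - 19)/(20 - 14) ≡ 8/6 mod 47. 6⁻¹ ≡ 8 (mod 47) since 6·8 = 48 ≡ 1, so λ ≡ 17.
  x = λ² - 14 - 20 = 289 - 34 ≡ 20; y = λ·(14 - 20) - 19 ≡ 20. → (20, 20)
12P: (20, 20) + (20, 27): same x and y₁ ≡ -y₂, so the sum is ∞.
12P = ∞, so the order is 12.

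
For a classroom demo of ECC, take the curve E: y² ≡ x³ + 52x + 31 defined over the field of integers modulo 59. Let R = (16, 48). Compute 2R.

(30, 34)

tangent at (16, 48): λ = (3·16² + 52)/(2·48) ≡ 53/37. 37⁻¹ ≡ 8 (mod 59) since 37·8 = 296 ≡ 1, so λ ≡ 53·8 ≡ 11.
  x = λ² - 16 - 16 = 121 - 32 ≡ 30; y = λ·(16 - 30) - 48 ≡ 34. → (30, 34)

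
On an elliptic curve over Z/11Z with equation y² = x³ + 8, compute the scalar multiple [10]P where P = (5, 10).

(2, 7)

Repeated addition: build up to 10P.
2P: tangent at (5, 10): λ = (3·5² + 0)/(2·10) ≡ 9/9. 9⁻¹ ≡ 5 (mod 11), so λ ≡ 9·5 ≡ 1.
  x = λ² - 5 - 5 = 1 - 10 ≡ 2; y = λ·(5 - 2) - 10 ≡ 4. → (2, 4)
3P: (2, 4) + (5, 10). λ = (10 - 4)/(5 - 2) ≡ 6/3 mod 11. 3⁻¹ ≡ 4 (mod 11), so λ ≡ 2.
  x = λ² - 2 - 5 = 4 - 7 ≡ 8; y = λ·(2 - 8) - 4 ≡ 6. → (8, 6)
4P: (8, 6) + (5, 10). λ = (10 - 6)/(5 - 8) ≡ 4/8 mod 11. 8⁻¹ ≡ 7 (mod 11), so λ ≡ 6.
  x = λ² - 8 - 5 = 36 - 13 ≡ 1; y = λ·(8 - 1) - 6 ≡ 3. → (1, 3)
5P: (1, 3) + (5, 10). λ = (10 - 3)/(5 - 1) ≡ 7/4 mod 11. 4⁻¹ ≡ 3 (mod 11), so λ ≡ 10.
  x = λ² - 1 - 5 = 100 - 6 ≡ 6; y = λ·(1 - 6) - 3 ≡ 2. → (6, 2)
6P: (6, 2) + (5, 10). λ = (10 - 2)/(5 - 6) ≡ 8/10 mod 11. 10⁻¹ ≡ 10 (mod 11), so λ ≡ 3.
  x = λ² - 6 - 5 = 9 - 11 ≡ 9; y = λ·(6 - 9) - 2 ≡ 0. → (9, 0)
7P: (9, 0) + (5, 10). λ = (10 - 0)/(5 - 9) ≡ 10/7 mod 11. 7⁻¹ ≡ 8 (mod 11), so λ ≡ 3.
  x = λ² - 9 - 5 = 9 - 14 ≡ 6; y = λ·(9 - 6) - 0 ≡ 9. → (6, 9)
8P: (6, 9) + (5, 10). λ = (10 - 9)/(5 - 6) ≡ 1/10 mod 11. 10⁻¹ ≡ 10 (mod 11), so λ ≡ 10.
  x = λ² - 6 - 5 = 100 - 11 ≡ 1; y = λ·(6 - 1) - 9 ≡ 8. → (1, 8)
9P: (1, 8) + (5, 10). λ = (10 - 8)/(5 - 1) ≡ 2/4 mod 11. 4⁻¹ ≡ 3 (mod 11) since 4·3 = 12 ≡ 1, so λ ≡ 6.
  x = λ² - 1 - 5 = 36 - 6 ≡ 8; y = λ·(1 - 8) - 8 ≡ 5. → (8, 5)
10P: (8, 5) + (5, 10). λ = (10 - 5)/(5 - 8) ≡ 5/8 mod 11. 8⁻¹ ≡ 7 (mod 11) since 8·7 = 56 ≡ 1, so λ ≡ 2.
  x = λ² - 8 - 5 = 4 - 13 ≡ 2; y = λ·(8 - 2) - 5 ≡ 7. → (2, 7)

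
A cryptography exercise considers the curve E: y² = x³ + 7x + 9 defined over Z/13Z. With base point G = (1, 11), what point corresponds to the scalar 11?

(1, 2)

Repeated addition: build up to 11G.
2G: tangent at (1, 11): λ = (3·1² + 7)/(2·11) ≡ 10/9. 9⁻¹ ≡ 3 (mod 13), so λ ≡ 10·3 ≡ 4.
  x = λ² - 1 - 1 = 16 - 2 ≡ 1; y = λ·(1 - 1) - 11 ≡ 2. → (1, 2)
3G: (1, 2) + (1, 11): same x and y₁ ≡ -y₂, so the sum is the point at infinity.
4G: the point at infinity + (1, 11) = (1, 11) (identity).
5G: tangent at (1, 11): λ = (3·1² + 7)/(2·11) ≡ 10/9. 9⁻¹ ≡ 3 (mod 13) since 9·3 = 27 ≡ 1, so λ ≡ 10·3 ≡ 4.
  x = λ² - 1 - 1 = 16 - 2 ≡ 1; y = λ·(1 - 1) - 11 ≡ 2. → (1, 2)
6G: (1, 2) + (1, 11): same x and y₁ ≡ -y₂, so the sum is the point at infinity.
7G: the point at infinity + (1, 11) = (1, 11) (identity).
8G: tangent at (1, 11): λ = (3·1² + 7)/(2·11) ≡ 10/9. 9⁻¹ ≡ 3 (mod 13), so λ ≡ 10·3 ≡ 4.
  x = λ² - 1 - 1 = 16 - 2 ≡ 1; y = λ·(1 - 1) - 11 ≡ 2. → (1, 2)
9G: (1, 2) + (1, 11): same x and y₁ ≡ -y₂, so the sum is the point at infinity.
10G: the point at infinity + (1, 11) = (1, 11) (identity).
11G: tangent at (1, 11): λ = (3·1² + 7)/(2·11) ≡ 10/9. 9⁻¹ ≡ 3 (mod 13) since 9·3 = 27 ≡ 1, so λ ≡ 10·3 ≡ 4.
  x = λ² - 1 - 1 = 16 - 2 ≡ 1; y = λ·(1 - 1) - 11 ≡ 2. → (1, 2)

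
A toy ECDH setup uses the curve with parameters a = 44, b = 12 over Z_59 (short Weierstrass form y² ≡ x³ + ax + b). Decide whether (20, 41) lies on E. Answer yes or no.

no

y² = 41² ≡ 29; x³ + 44x + 12 = 8892 ≡ 42 (mod 59). 29 ≠ 42.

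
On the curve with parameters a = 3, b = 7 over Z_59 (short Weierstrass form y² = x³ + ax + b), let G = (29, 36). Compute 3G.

Repeated addition: build up to 3G.
2G: tangent at (29, 36): λ = (3·29² + 3)/(2·36) ≡ 48/13. 13⁻¹ ≡ 50 (mod 59) since 13·50 = 650 ≡ 1, so λ ≡ 48·50 ≡ 40.
  x = λ² - 29 - 29 = 1600 - 58 ≡ 8; y = λ·(29 - 8) - 36 ≡ 37. → (8, 37)
3G: (8, 37) + (29, 36). λ = (36 - 37)/(29 - 8) ≡ 58/21 mod 59. 21⁻¹ ≡ 45 (mod 59), so λ ≡ 14.
  x = λ² - 8 - 29 = 196 - 37 ≡ 41; y = λ·(8 - 41) - 37 ≡ 32. → (41, 32)

(41, 32)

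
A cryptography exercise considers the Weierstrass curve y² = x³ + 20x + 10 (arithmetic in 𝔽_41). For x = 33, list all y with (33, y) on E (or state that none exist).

none

x³ + 20x + 10 = 36607 ≡ 35 (mod 41).
35 is a non-residue mod 41; no y exists.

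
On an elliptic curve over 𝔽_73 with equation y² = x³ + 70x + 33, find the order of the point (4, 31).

2P: tangent at (4, 31): λ = (3·4² + 70)/(2·31) ≡ 45/62. 62⁻¹ ≡ 53 (mod 73) since 62·53 = 3286 ≡ 1, so λ ≡ 45·53 ≡ 49.
  x = λ² - 4 - 4 = 2401 - 8 ≡ 57; y = λ·(4 - 57) - 31 ≡ 0. → (57, 0)
3P: (57, 0) + (4, 31). λ = (31 - 0)/(4 - 57) ≡ 31/20 mod 73. 20⁻¹ ≡ 11 (mod 73), so λ ≡ 49.
  x = λ² - 57 - 4 = 2401 - 61 ≡ 4; y = λ·(57 - 4) - 0 ≡ 42. → (4, 42)
4P: (4, 42) + (4, 31): same x and y₁ ≡ -y₂, so the sum is ∞.
4P = ∞, so the order is 4.

4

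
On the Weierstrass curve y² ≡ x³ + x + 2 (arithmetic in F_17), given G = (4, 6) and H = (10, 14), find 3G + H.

First 3G:
Repeated addition: build up to 3G.
2G: tangent at (4, 6): λ = (3·4² + 1)/(2·6) ≡ 15/12. 12⁻¹ ≡ 10 (mod 17), so λ ≡ 15·10 ≡ 14.
  x = λ² - 4 - 4 = 196 - 8 ≡ 1; y = λ·(4 - 1) - 6 ≡ 2. → (1, 2)
3G: (1, 2) + (4, 6). λ = (6 - 2)/(4 - 1) ≡ 4/3 mod 17. 3⁻¹ ≡ 6 (mod 17), so λ ≡ 7.
  x = λ² - 1 - 4 = 49 - 5 ≡ 10; y = λ·(1 - 10) - 2 ≡ 3. → (10, 3)
3G = (10, 3).
Finally 3G + H:
(10, 3) + (10, 14): same x and y₁ ≡ -y₂, so the sum is O.

O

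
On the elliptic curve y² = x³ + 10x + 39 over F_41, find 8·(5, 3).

(28, 34)

Write G = (5, 3).
Repeated addition: build up to 8G.
2G: tangent at (5, 3): λ = (3·5² + 10)/(2·3) ≡ 3/6. 6⁻¹ ≡ 7 (mod 41), so λ ≡ 3·7 ≡ 21.
  x = λ² - 5 - 5 = 441 - 10 ≡ 21; y = λ·(5 - 21) - 3 ≡ 30. → (21, 30)
3G: (21, 30) + (5, 3). λ = (3 - 30)/(5 - 21) ≡ 14/25 mod 41. 25⁻¹ ≡ 23 (mod 41), so λ ≡ 35.
  x = λ² - 21 - 5 = 1225 - 26 ≡ 10; y = λ·(21 - 10) - 30 ≡ 27. → (10, 27)
4G: (10, 27) + (5, 3). λ = (3 - 27)/(5 - 10) ≡ 17/36 mod 41. 36⁻¹ ≡ 8 (mod 41), so λ ≡ 13.
  x = λ² - 10 - 5 = 169 - 15 ≡ 31; y = λ·(10 - 31) - 27 ≡ 28. → (31, 28)
5G: (31, 28) + (5, 3). λ = (3 - 28)/(5 - 31) ≡ 16/15 mod 41. 15⁻¹ ≡ 11 (mod 41), so λ ≡ 12.
  x = λ² - 31 - 5 = 144 - 36 ≡ 26; y = λ·(31 - 26) - 28 ≡ 32. → (26, 32)
6G: (26, 32) + (5, 3). λ = (3 - 32)/(5 - 26) ≡ 12/20 mod 41. 20⁻¹ ≡ 39 (mod 41), so λ ≡ 17.
  x = λ² - 26 - 5 = 289 - 31 ≡ 12; y = λ·(26 - 12) - 32 ≡ 1. → (12, 1)
7G: (12, 1) + (5, 3). λ = (3 - 1)/(5 - 12) ≡ 2/34 mod 41. 34⁻¹ ≡ 35 (mod 41), so λ ≡ 29.
  x = λ² - 12 - 5 = 841 - 17 ≡ 4; y = λ·(12 - 4) - 1 ≡ 26. → (4, 26)
8G: (4, 26) + (5, 3). λ = (3 - 26)/(5 - 4) ≡ 18/1 mod 41. 1⁻¹ ≡ 1 (mod 41) since 1·1 = 1 ≡ 1, so λ ≡ 18.
  x = λ² - 4 - 5 = 324 - 9 ≡ 28; y = λ·(4 - 28) - 26 ≡ 34. → (28, 34)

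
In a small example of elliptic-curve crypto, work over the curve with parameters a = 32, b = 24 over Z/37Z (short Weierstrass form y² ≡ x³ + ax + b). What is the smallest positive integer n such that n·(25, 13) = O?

7

2P: tangent at (25, 13): λ = (3·25² + 32)/(2·13) ≡ 20/26. 26⁻¹ ≡ 10 (mod 37), so λ ≡ 20·10 ≡ 15.
  x = λ² - 25 - 25 = 225 - 50 ≡ 27; y = λ·(25 - 27) - 13 ≡ 31. → (27, 31)
3P: (27, 31) + (25, 13). λ = (13 - 31)/(25 - 27) ≡ 19/35 mod 37. 35⁻¹ ≡ 18 (mod 37) since 35·18 = 630 ≡ 1, so λ ≡ 9.
  x = λ² - 27 - 25 = 81 - 52 ≡ 29; y = λ·(27 - 29) - 31 ≡ 25. → (29, 25)
4P: (29, 25) + (25, 13). λ = (13 - 25)/(25 - 29) ≡ 25/33 mod 37. 33⁻¹ ≡ 9 (mod 37) since 33·9 = 297 ≡ 1, so λ ≡ 3.
  x = λ² - 29 - 25 = 9 - 54 ≡ 29; y = λ·(29 - 29) - 25 ≡ 12. → (29, 12)
5P: (29, 12) + (25, 13). λ = (13 - 12)/(25 - 29) ≡ 1/33 mod 37. 33⁻¹ ≡ 9 (mod 37), so λ ≡ 9.
  x = λ² - 29 - 25 = 81 - 54 ≡ 27; y = λ·(29 - 27) - 12 ≡ 6. → (27, 6)
6P: (27, 6) + (25, 13). λ = (13 - 6)/(25 - 27) ≡ 7/35 mod 37. 35⁻¹ ≡ 18 (mod 37) since 35·18 = 630 ≡ 1, so λ ≡ 15.
  x = λ² - 27 - 25 = 225 - 52 ≡ 25; y = λ·(27 - 25) - 6 ≡ 24. → (25, 24)
7P: (25, 24) + (25, 13): same x and y₁ ≡ -y₂, so the sum is O.
7P = O, so the order is 7.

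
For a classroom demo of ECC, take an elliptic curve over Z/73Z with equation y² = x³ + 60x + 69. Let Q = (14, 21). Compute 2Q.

(70, 64)

tangent at (14, 21): λ = (3·14² + 60)/(2·21) ≡ 64/42. 42⁻¹ ≡ 40 (mod 73), so λ ≡ 64·40 ≡ 5.
  x = λ² - 14 - 14 = 25 - 28 ≡ 70; y = λ·(14 - 70) - 21 ≡ 64. → (70, 64)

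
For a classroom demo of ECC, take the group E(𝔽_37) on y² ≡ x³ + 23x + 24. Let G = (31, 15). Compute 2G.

(33, 33)

tangent at (31, 15): λ = (3·31² + 23)/(2·15) ≡ 20/30. 30⁻¹ ≡ 21 (mod 37), so λ ≡ 20·21 ≡ 13.
  x = λ² - 31 - 31 = 169 - 62 ≡ 33; y = λ·(31 - 33) - 15 ≡ 33. → (33, 33)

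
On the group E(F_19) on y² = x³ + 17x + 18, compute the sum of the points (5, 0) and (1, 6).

(1, 13)

(5, 0) + (1, 6). λ = (6 - 0)/(1 - 5) ≡ 6/15 mod 19. 15⁻¹ ≡ 14 (mod 19), so λ ≡ 8.
  x = λ² - 5 - 1 = 64 - 6 ≡ 1; y = λ·(5 - 1) - 0 ≡ 13. → (1, 13)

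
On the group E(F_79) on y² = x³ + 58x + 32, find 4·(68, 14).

Write G = (68, 14).
Double-and-add on 4 = (100)₂. Start with G = (68, 14) for the leading 1-bit.
double: tangent at (68, 14): λ = (3·68² + 58)/(2·14) ≡ 26/28. 28⁻¹ ≡ 48 (mod 79), so λ ≡ 26·48 ≡ 63.
  x = λ² - 68 - 68 = 3969 - 136 ≡ 41; y = λ·(68 - 41) - 14 ≡ 28. → (41, 28)
double: tangent at (41, 28): λ = (3·41² + 58)/(2·28) ≡ 45/56. 56⁻¹ ≡ 24 (mod 79) since 56·24 = 1344 ≡ 1, so λ ≡ 45·24 ≡ 53.
  x = λ² - 41 - 41 = 2809 - 82 ≡ 41; y = λ·(41 - 41) - 28 ≡ 51. → (41, 51)

(41, 51)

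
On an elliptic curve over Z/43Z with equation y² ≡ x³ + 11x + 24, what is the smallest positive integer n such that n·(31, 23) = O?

10

2P: tangent at (31, 23): λ = (3·31² + 11)/(2·23) ≡ 13/3. 3⁻¹ ≡ 29 (mod 43), so λ ≡ 13·29 ≡ 33.
  x = λ² - 31 - 31 = 1089 - 62 ≡ 38; y = λ·(31 - 38) - 23 ≡ 4. → (38, 4)
3P: (38, 4) + (31, 23). λ = (23 - 4)/(31 - 38) ≡ 19/36 mod 43. 36⁻¹ ≡ 6 (mod 43), so λ ≡ 28.
  x = λ² - 38 - 31 = 784 - 69 ≡ 27; y = λ·(38 - 27) - 4 ≡ 3. → (27, 3)
4P: (27, 3) + (31, 23). λ = (23 - 3)/(31 - 27) ≡ 20/4 mod 43. 4⁻¹ ≡ 11 (mod 43), so λ ≡ 5.
  x = λ² - 27 - 31 = 25 - 58 ≡ 10; y = λ·(27 - 10) - 3 ≡ 39. → (10, 39)
5P: (10, 39) + (31, 23). λ = (23 - 39)/(31 - 10) ≡ 27/21 mod 43. 21⁻¹ ≡ 41 (mod 43), so λ ≡ 32.
  x = λ² - 10 - 31 = 1024 - 41 ≡ 37; y = λ·(10 - 37) - 39 ≡ 0. → (37, 0)
6P: (37, 0) + (31, 23). λ = (23 - 0)/(31 - 37) ≡ 23/37 mod 43. 37⁻¹ ≡ 7 (mod 43), so λ ≡ 32.
  x = λ² - 37 - 31 = 1024 - 68 ≡ 10; y = λ·(37 - 10) - 0 ≡ 4. → (10, 4)
7P: (10, 4) + (31, 23). λ = (23 - 4)/(31 - 10) ≡ 19/21 mod 43. 21⁻¹ ≡ 41 (mod 43) since 21·41 = 861 ≡ 1, so λ ≡ 5.
  x = λ² - 10 - 31 = 25 - 41 ≡ 27; y = λ·(10 - 27) - 4 ≡ 40. → (27, 40)
8P: (27, 40) + (31, 23). λ = (23 - 40)/(31 - 27) ≡ 26/4 mod 43. 4⁻¹ ≡ 11 (mod 43), so λ ≡ 28.
  x = λ² - 27 - 31 = 784 - 58 ≡ 38; y = λ·(27 - 38) - 40 ≡ 39. → (38, 39)
9P: (38, 39) + (31, 23). λ = (23 - 39)/(31 - 38) ≡ 27/36 mod 43. 36⁻¹ ≡ 6 (mod 43) since 36·6 = 216 ≡ 1, so λ ≡ 33.
  x = λ² - 38 - 31 = 1089 - 69 ≡ 31; y = λ·(38 - 31) - 39 ≡ 20. → (31, 20)
10P: (31, 20) + (31, 23): same x and y₁ ≡ -y₂, so the sum is O.
10P = O, so the order is 10.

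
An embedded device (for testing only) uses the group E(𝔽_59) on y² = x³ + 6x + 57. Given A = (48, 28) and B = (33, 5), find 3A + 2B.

(4, 33)

First 3A:
Repeated addition: build up to 3A.
2A: tangent at (48, 28): λ = (3·48² + 6)/(2·28) ≡ 15/56. 56⁻¹ ≡ 39 (mod 59), so λ ≡ 15·39 ≡ 54.
  x = λ² - 48 - 48 = 2916 - 96 ≡ 47; y = λ·(48 - 47) - 28 ≡ 26. → (47, 26)
3A: (47, 26) + (48, 28). λ = (28 - 26)/(48 - 47) ≡ 2/1 mod 59. 1⁻¹ ≡ 1 (mod 59), so λ ≡ 2.
  x = λ² - 47 - 48 = 4 - 95 ≡ 27; y = λ·(47 - 27) - 26 ≡ 14. → (27, 14)
3A = (27, 14).
Next 2B:
Repeated addition: build up to 2B.
2B: tangent at (33, 5): λ = (3·33² + 6)/(2·5) ≡ 28/10. 10⁻¹ ≡ 6 (mod 59) since 10·6 = 60 ≡ 1, so λ ≡ 28·6 ≡ 50.
  x = λ² - 33 - 33 = 2500 - 66 ≡ 15; y = λ·(33 - 15) - 5 ≡ 10. → (15, 10)
2B = (15, 10).
Finally 3A + 2B:
(27, 14) + (15, 10). λ = (10 - 14)/(15 - 27) ≡ 55/47 mod 59. 47⁻¹ ≡ 54 (mod 59), so λ ≡ 20.
  x = λ² - 27 - 15 = 400 - 42 ≡ 4; y = λ·(27 - 4) - 14 ≡ 33. → (4, 33)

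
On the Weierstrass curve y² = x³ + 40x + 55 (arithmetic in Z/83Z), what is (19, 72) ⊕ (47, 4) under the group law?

(19, 72) + (47, 4). λ = (4 - 72)/(47 - 19) ≡ 15/28 mod 83. 28⁻¹ ≡ 3 (mod 83) since 28·3 = 84 ≡ 1, so λ ≡ 45.
  x = λ² - 19 - 47 = 2025 - 66 ≡ 50; y = λ·(19 - 50) - 72 ≡ 27. → (50, 27)

(50, 27)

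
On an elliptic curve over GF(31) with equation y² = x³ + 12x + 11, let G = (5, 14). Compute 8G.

(21, 21)

Double-and-add on 8 = (1000)₂. Start with G = (5, 14) for the leading 1-bit.
double: tangent at (5, 14): λ = (3·5² + 12)/(2·14) ≡ 25/28. 28⁻¹ ≡ 10 (mod 31), so λ ≡ 25·10 ≡ 2.
  x = λ² - 5 - 5 = 4 - 10 ≡ 25; y = λ·(5 - 25) - 14 ≡ 8. → (25, 8)
double: tangent at (25, 8): λ = (3·25² + 12)/(2·8) ≡ 27/16. 16⁻¹ ≡ 2 (mod 31), so λ ≡ 27·2 ≡ 23.
  x = λ² - 25 - 25 = 529 - 50 ≡ 14; y = λ·(25 - 14) - 8 ≡ 28. → (14, 28)
double: tangent at (14, 28): λ = (3·14² + 12)/(2·28) ≡ 11/25. 25⁻¹ ≡ 5 (mod 31), so λ ≡ 11·5 ≡ 24.
  x = λ² - 14 - 14 = 576 - 28 ≡ 21; y = λ·(14 - 21) - 28 ≡ 21. → (21, 21)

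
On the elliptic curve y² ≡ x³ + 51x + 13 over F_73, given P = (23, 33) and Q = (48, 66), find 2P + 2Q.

First 2P:
Repeated addition: build up to 2P.
2P: tangent at (23, 33): λ = (3·23² + 51)/(2·33) ≡ 32/66. 66⁻¹ ≡ 52 (mod 73), so λ ≡ 32·52 ≡ 58.
  x = λ² - 23 - 23 = 3364 - 46 ≡ 33; y = λ·(23 - 33) - 33 ≡ 44. → (33, 44)
2P = (33, 44).
Next 2Q:
Repeated addition: build up to 2Q.
2Q: tangent at (48, 66): λ = (3·48² + 51)/(2·66) ≡ 28/59. 59⁻¹ ≡ 26 (mod 73) since 59·26 = 1534 ≡ 1, so λ ≡ 28·26 ≡ 71.
  x = λ² - 48 - 48 = 5041 - 96 ≡ 54; y = λ·(48 - 54) - 66 ≡ 19. → (54, 19)
2Q = (54, 19).
Finally 2P + 2Q:
(33, 44) + (54, 19). λ = (19 - 44)/(54 - 33) ≡ 48/21 mod 73. 21⁻¹ ≡ 7 (mod 73), so λ ≡ 44.
  x = λ² - 33 - 54 = 1936 - 87 ≡ 24; y = λ·(33 - 24) - 44 ≡ 60. → (24, 60)

(24, 60)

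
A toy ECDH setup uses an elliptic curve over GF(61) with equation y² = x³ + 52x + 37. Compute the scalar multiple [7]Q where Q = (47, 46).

(4, 2)

Double-and-add on 7 = (111)₂. Start with Q = (47, 46) for the leading 1-bit.
double: tangent at (47, 46): λ = (3·47² + 52)/(2·46) ≡ 30/31. 31⁻¹ ≡ 2 (mod 61), so λ ≡ 30·2 ≡ 60.
  x = λ² - 47 - 47 = 3600 - 94 ≡ 29; y = λ·(47 - 29) - 46 ≡ 58. → (29, 58)
add Q: (29, 58) + (47, 46). λ = (46 - 58)/(47 - 29) ≡ 49/18 mod 61. 18⁻¹ ≡ 17 (mod 61), so λ ≡ 40.
  x = λ² - 29 - 47 = 1600 - 76 ≡ 60; y = λ·(29 - 60) - 58 ≡ 44. → (60, 44)
double: tangent at (60, 44): λ = (3·60² + 52)/(2·44) ≡ 55/27. 27⁻¹ ≡ 52 (mod 61), so λ ≡ 55·52 ≡ 54.
  x = λ² - 60 - 60 = 2916 - 120 ≡ 51; y = λ·(60 - 51) - 44 ≡ 15. → (51, 15)
add Q: (51, 15) + (47, 46). λ = (46 - 15)/(47 - 51) ≡ 31/57 mod 61. 57⁻¹ ≡ 15 (mod 61), so λ ≡ 38.
  x = λ² - 51 - 47 = 1444 - 98 ≡ 4; y = λ·(51 - 4) - 15 ≡ 2. → (4, 2)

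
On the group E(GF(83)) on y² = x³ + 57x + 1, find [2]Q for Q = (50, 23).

(34, 65)

tangent at (50, 23): λ = (3·50² + 57)/(2·23) ≡ 4/46. 46⁻¹ ≡ 74 (mod 83), so λ ≡ 4·74 ≡ 47.
  x = λ² - 50 - 50 = 2209 - 100 ≡ 34; y = λ·(50 - 34) - 23 ≡ 65. → (34, 65)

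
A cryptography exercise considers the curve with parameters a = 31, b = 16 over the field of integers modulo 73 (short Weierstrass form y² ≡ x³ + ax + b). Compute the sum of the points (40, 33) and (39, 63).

(40, 33) + (39, 63). λ = (63 - 33)/(39 - 40) ≡ 30/72 mod 73. 72⁻¹ ≡ 72 (mod 73), so λ ≡ 43.
  x = λ² - 40 - 39 = 1849 - 79 ≡ 18; y = λ·(40 - 18) - 33 ≡ 37. → (18, 37)

(18, 37)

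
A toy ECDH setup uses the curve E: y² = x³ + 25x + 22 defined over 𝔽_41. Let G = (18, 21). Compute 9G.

(18, 20)

Repeated addition: build up to 9G.
2G: tangent at (18, 21): λ = (3·18² + 25)/(2·21) ≡ 13/1. 1⁻¹ ≡ 1 (mod 41), so λ ≡ 13·1 ≡ 13.
  x = λ² - 18 - 18 = 169 - 36 ≡ 10; y = λ·(18 - 10) - 21 ≡ 1. → (10, 1)
3G: (10, 1) + (18, 21). λ = (21 - 1)/(18 - 10) ≡ 20/8 mod 41. 8⁻¹ ≡ 36 (mod 41) since 8·36 = 288 ≡ 1, so λ ≡ 23.
  x = λ² - 10 - 18 = 529 - 28 ≡ 9; y = λ·(10 - 9) - 1 ≡ 22. → (9, 22)
4G: (9, 22) + (18, 21). λ = (21 - 22)/(18 - 9) ≡ 40/9 mod 41. 9⁻¹ ≡ 32 (mod 41), so λ ≡ 9.
  x = λ² - 9 - 18 = 81 - 27 ≡ 13; y = λ·(9 - 13) - 22 ≡ 24. → (13, 24)
5G: (13, 24) + (18, 21). λ = (21 - 24)/(18 - 13) ≡ 38/5 mod 41. 5⁻¹ ≡ 33 (mod 41) since 5·33 = 165 ≡ 1, so λ ≡ 24.
  x = λ² - 13 - 18 = 576 - 31 ≡ 12; y = λ·(13 - 12) - 24 ≡ 0. → (12, 0)
6G: (12, 0) + (18, 21). λ = (21 - 0)/(18 - 12) ≡ 21/6 mod 41. 6⁻¹ ≡ 7 (mod 41), so λ ≡ 24.
  x = λ² - 12 - 18 = 576 - 30 ≡ 13; y = λ·(12 - 13) - 0 ≡ 17. → (13, 17)
7G: (13, 17) + (18, 21). λ = (21 - 17)/(18 - 13) ≡ 4/5 mod 41. 5⁻¹ ≡ 33 (mod 41), so λ ≡ 9.
  x = λ² - 13 - 18 = 81 - 31 ≡ 9; y = λ·(13 - 9) - 17 ≡ 19. → (9, 19)
8G: (9, 19) + (18, 21). λ = (21 - 19)/(18 - 9) ≡ 2/9 mod 41. 9⁻¹ ≡ 32 (mod 41), so λ ≡ 23.
  x = λ² - 9 - 18 = 529 - 27 ≡ 10; y = λ·(9 - 10) - 19 ≡ 40. → (10, 40)
9G: (10, 40) + (18, 21). λ = (21 - 40)/(18 - 10) ≡ 22/8 mod 41. 8⁻¹ ≡ 36 (mod 41), so λ ≡ 13.
  x = λ² - 10 - 18 = 169 - 28 ≡ 18; y = λ·(10 - 18) - 40 ≡ 20. → (18, 20)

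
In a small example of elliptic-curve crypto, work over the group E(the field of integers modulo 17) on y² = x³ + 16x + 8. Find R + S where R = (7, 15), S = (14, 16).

(4, 0)

(7, 15) + (14, 16). λ = (16 - 15)/(14 - 7) ≡ 1/7 mod 17. 7⁻¹ ≡ 5 (mod 17) since 7·5 = 35 ≡ 1, so λ ≡ 5.
  x = λ² - 7 - 14 = 25 - 21 ≡ 4; y = λ·(7 - 4) - 15 ≡ 0. → (4, 0)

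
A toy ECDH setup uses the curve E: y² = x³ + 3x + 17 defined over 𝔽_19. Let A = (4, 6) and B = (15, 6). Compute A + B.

(0, 13)

(4, 6) + (15, 6). λ = (6 - 6)/(15 - 4) ≡ 0/11 mod 19. 11⁻¹ ≡ 7 (mod 19), so λ ≡ 0.
  x = λ² - 4 - 15 = 0 - 19 ≡ 0; y = λ·(4 - 0) - 6 ≡ 13. → (0, 13)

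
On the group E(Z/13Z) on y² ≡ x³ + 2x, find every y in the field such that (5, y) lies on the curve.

x³ + 2x + 0 = 135 ≡ 5 (mod 13).
5 is a non-residue mod 13; no y exists.

none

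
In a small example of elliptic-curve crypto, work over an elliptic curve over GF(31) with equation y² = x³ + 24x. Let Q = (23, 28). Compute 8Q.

O

Double-and-add on 8 = (1000)₂. Start with Q = (23, 28) for the leading 1-bit.
double: tangent at (23, 28): λ = (3·23² + 24)/(2·28) ≡ 30/25. 25⁻¹ ≡ 5 (mod 31), so λ ≡ 30·5 ≡ 26.
  x = λ² - 23 - 23 = 676 - 46 ≡ 10; y = λ·(23 - 10) - 28 ≡ 0. → (10, 0)
double: (10, 0) + (10, 0): same x and y₁ ≡ -y₂, so the sum is the point at infinity.
double: the point at infinity + the point at infinity = the point at infinity (identity).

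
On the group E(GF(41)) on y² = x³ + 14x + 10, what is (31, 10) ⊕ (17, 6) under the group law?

(31, 10) + (17, 6). λ = (6 - 10)/(17 - 31) ≡ 37/27 mod 41. 27⁻¹ ≡ 38 (mod 41), so λ ≡ 12.
  x = λ² - 31 - 17 = 144 - 48 ≡ 14; y = λ·(31 - 14) - 10 ≡ 30. → (14, 30)

(14, 30)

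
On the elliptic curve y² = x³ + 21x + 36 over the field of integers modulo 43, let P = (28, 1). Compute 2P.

(3, 13)

tangent at (28, 1): λ = (3·28² + 21)/(2·1) ≡ 8/2. 2⁻¹ ≡ 22 (mod 43), so λ ≡ 8·22 ≡ 4.
  x = λ² - 28 - 28 = 16 - 56 ≡ 3; y = λ·(28 - 3) - 1 ≡ 13. → (3, 13)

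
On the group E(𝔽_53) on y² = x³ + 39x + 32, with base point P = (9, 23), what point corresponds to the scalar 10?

(47, 35)

Double-and-add on 10 = (1010)₂. Start with P = (9, 23) for the leading 1-bit.
double: tangent at (9, 23): λ = (3·9² + 39)/(2·23) ≡ 17/46. 46⁻¹ ≡ 15 (mod 53), so λ ≡ 17·15 ≡ 43.
  x = λ² - 9 - 9 = 1849 - 18 ≡ 29; y = λ·(9 - 29) - 23 ≡ 18. → (29, 18)
double: tangent at (29, 18): λ = (3·29² + 39)/(2·18) ≡ 18/36. 36⁻¹ ≡ 28 (mod 53), so λ ≡ 18·28 ≡ 27.
  x = λ² - 29 - 29 = 729 - 58 ≡ 35; y = λ·(29 - 35) - 18 ≡ 32. → (35, 32)
add P: (35, 32) + (9, 23). λ = (23 - 32)/(9 - 35) ≡ 44/27 mod 53. 27⁻¹ ≡ 2 (mod 53), so λ ≡ 35.
  x = λ² - 35 - 9 = 1225 - 44 ≡ 15; y = λ·(35 - 15) - 32 ≡ 32. → (15, 32)
double: tangent at (15, 32): λ = (3·15² + 39)/(2·32) ≡ 25/11. 11⁻¹ ≡ 29 (mod 53) since 11·29 = 319 ≡ 1, so λ ≡ 25·29 ≡ 36.
  x = λ² - 15 - 15 = 1296 - 30 ≡ 47; y = λ·(15 - 47) - 32 ≡ 35. → (47, 35)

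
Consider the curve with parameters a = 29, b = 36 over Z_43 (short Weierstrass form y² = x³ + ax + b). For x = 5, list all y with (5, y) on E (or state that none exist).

x³ + 29x + 36 = 306 ≡ 5 (mod 43).
5 is a non-residue mod 43; no y exists.

none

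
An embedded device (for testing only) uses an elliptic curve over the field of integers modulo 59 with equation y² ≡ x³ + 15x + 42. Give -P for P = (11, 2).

-(11, 2) = (11, -2 mod 59) = (11, 57).

(11, 57)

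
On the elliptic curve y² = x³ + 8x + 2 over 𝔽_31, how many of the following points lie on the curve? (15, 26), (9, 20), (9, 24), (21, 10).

3

(15, 26): 26² ≡ 25, rhs ≡ 25 → on.
(9, 20): 20² ≡ 28, rhs ≡ 28 → on.
(9, 24): 24² ≡ 18, rhs ≡ 28 → off.
(21, 10): 10² ≡ 7, rhs ≡ 7 → on.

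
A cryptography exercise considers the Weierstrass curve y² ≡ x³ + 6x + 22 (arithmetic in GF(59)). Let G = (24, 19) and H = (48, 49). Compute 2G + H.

(47, 13)

First 2G:
Repeated addition: build up to 2G.
2G: tangent at (24, 19): λ = (3·24² + 6)/(2·19) ≡ 23/38. 38⁻¹ ≡ 14 (mod 59) since 38·14 = 532 ≡ 1, so λ ≡ 23·14 ≡ 27.
  x = λ² - 24 - 24 = 729 - 48 ≡ 32; y = λ·(24 - 32) - 19 ≡ 1. → (32, 1)
2G = (32, 1).
Finally 2G + H:
(32, 1) + (48, 49). λ = (49 - 1)/(48 - 32) ≡ 48/16 mod 59. 16⁻¹ ≡ 48 (mod 59), so λ ≡ 3.
  x = λ² - 32 - 48 = 9 - 80 ≡ 47; y = λ·(32 - 47) - 1 ≡ 13. → (47, 13)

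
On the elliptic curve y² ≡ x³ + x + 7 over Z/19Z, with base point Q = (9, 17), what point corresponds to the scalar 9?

Double-and-add on 9 = (1001)₂. Start with Q = (9, 17) for the leading 1-bit.
double: tangent at (9, 17): λ = (3·9² + 1)/(2·17) ≡ 16/15. 15⁻¹ ≡ 14 (mod 19), so λ ≡ 16·14 ≡ 15.
  x = λ² - 9 - 9 = 225 - 18 ≡ 17; y = λ·(9 - 17) - 17 ≡ 15. → (17, 15)
double: tangent at (17, 15): λ = (3·17² + 1)/(2·15) ≡ 13/11. 11⁻¹ ≡ 7 (mod 19) since 11·7 = 77 ≡ 1, so λ ≡ 13·7 ≡ 15.
  x = λ² - 17 - 17 = 225 - 34 ≡ 1; y = λ·(17 - 1) - 15 ≡ 16. → (1, 16)
double: tangent at (1, 16): λ = (3·1² + 1)/(2·16) ≡ 4/13. 13⁻¹ ≡ 3 (mod 19), so λ ≡ 4·3 ≡ 12.
  x = λ² - 1 - 1 = 144 - 2 ≡ 9; y = λ·(1 - 9) - 16 ≡ 2. → (9, 2)
add Q: (9, 2) + (9, 17): same x and y₁ ≡ -y₂, so the sum is 𝒪.

O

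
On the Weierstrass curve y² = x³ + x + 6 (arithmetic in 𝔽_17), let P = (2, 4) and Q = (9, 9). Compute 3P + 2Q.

First 3P:
Repeated addition: build up to 3P.
2P: tangent at (2, 4): λ = (3·2² + 1)/(2·4) ≡ 13/8. 8⁻¹ ≡ 15 (mod 17), so λ ≡ 13·15 ≡ 8.
  x = λ² - 2 - 2 = 64 - 4 ≡ 9; y = λ·(2 - 9) - 4 ≡ 8. → (9, 8)
3P: (9, 8) + (2, 4). λ = (4 - 8)/(2 - 9) ≡ 13/10 mod 17. 10⁻¹ ≡ 12 (mod 17), so λ ≡ 3.
  x = λ² - 9 - 2 = 9 - 11 ≡ 15; y = λ·(9 - 15) - 8 ≡ 8. → (15, 8)
3P = (15, 8).
Next 2Q:
Repeated addition: build up to 2Q.
2Q: tangent at (9, 9): λ = (3·9² + 1)/(2·9) ≡ 6/1. 1⁻¹ ≡ 1 (mod 17), so λ ≡ 6·1 ≡ 6.
  x = λ² - 9 - 9 = 36 - 18 ≡ 1; y = λ·(9 - 1) - 9 ≡ 5. → (1, 5)
2Q = (1, 5).
Finally 3P + 2Q:
(15, 8) + (1, 5). λ = (5 - 8)/(1 - 15) ≡ 14/3 mod 17. 3⁻¹ ≡ 6 (mod 17) since 3·6 = 18 ≡ 1, so λ ≡ 16.
  x = λ² - 15 - 1 = 256 - 16 ≡ 2; y = λ·(15 - 2) - 8 ≡ 13. → (2, 13)

(2, 13)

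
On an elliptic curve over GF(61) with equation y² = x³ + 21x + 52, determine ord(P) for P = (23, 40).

9

2P: tangent at (23, 40): λ = (3·23² + 21)/(2·40) ≡ 22/19. 19⁻¹ ≡ 45 (mod 61), so λ ≡ 22·45 ≡ 14.
  x = λ² - 23 - 23 = 196 - 46 ≡ 28; y = λ·(23 - 28) - 40 ≡ 12. → (28, 12)
3P: (28, 12) + (23, 40). λ = (40 - 12)/(23 - 28) ≡ 28/56 mod 61. 56⁻¹ ≡ 12 (mod 61) since 56·12 = 672 ≡ 1, so λ ≡ 31.
  x = λ² - 28 - 23 = 961 - 51 ≡ 56; y = λ·(28 - 56) - 12 ≡ 35. → (56, 35)
4P: (56, 35) + (23, 40). λ = (40 - 35)/(23 - 56) ≡ 5/28 mod 61. 28⁻¹ ≡ 24 (mod 61) since 28·24 = 672 ≡ 1, so λ ≡ 59.
  x = λ² - 56 - 23 = 3481 - 79 ≡ 47; y = λ·(56 - 47) - 35 ≡ 8. → (47, 8)
5P: (47, 8) + (23, 40). λ = (40 - 8)/(23 - 47) ≡ 32/37 mod 61. 37⁻¹ ≡ 33 (mod 61), so λ ≡ 19.
  x = λ² - 47 - 23 = 361 - 70 ≡ 47; y = λ·(47 - 47) - 8 ≡ 53. → (47, 53)
6P: (47, 53) + (23, 40). λ = (40 - 53)/(23 - 47) ≡ 48/37 mod 61. 37⁻¹ ≡ 33 (mod 61) since 37·33 = 1221 ≡ 1, so λ ≡ 59.
  x = λ² - 47 - 23 = 3481 - 70 ≡ 56; y = λ·(47 - 56) - 53 ≡ 26. → (56, 26)
7P: (56, 26) + (23, 40). λ = (40 - 26)/(23 - 56) ≡ 14/28 mod 61. 28⁻¹ ≡ 24 (mod 61), so λ ≡ 31.
  x = λ² - 56 - 23 = 961 - 79 ≡ 28; y = λ·(56 - 28) - 26 ≡ 49. → (28, 49)
8P: (28, 49) + (23, 40). λ = (40 - 49)/(23 - 28) ≡ 52/56 mod 61. 56⁻¹ ≡ 12 (mod 61), so λ ≡ 14.
  x = λ² - 28 - 23 = 196 - 51 ≡ 23; y = λ·(28 - 23) - 49 ≡ 21. → (23, 21)
9P: (23, 21) + (23, 40): same x and y₁ ≡ -y₂, so the sum is the point at infinity.
9P = the point at infinity, so the order is 9.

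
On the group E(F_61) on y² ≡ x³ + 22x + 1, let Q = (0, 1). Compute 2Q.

(60, 10)

tangent at (0, 1): λ = (3·0² + 22)/(2·1) ≡ 22/2. 2⁻¹ ≡ 31 (mod 61) since 2·31 = 62 ≡ 1, so λ ≡ 22·31 ≡ 11.
  x = λ² - 0 - 0 = 121 - 0 ≡ 60; y = λ·(0 - 60) - 1 ≡ 10. → (60, 10)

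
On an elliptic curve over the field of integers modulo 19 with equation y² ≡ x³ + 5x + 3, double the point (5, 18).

tangent at (5, 18): λ = (3·5² + 5)/(2·18) ≡ 4/17. 17⁻¹ ≡ 9 (mod 19), so λ ≡ 4·9 ≡ 17.
  x = λ² - 5 - 5 = 289 - 10 ≡ 13; y = λ·(5 - 13) - 18 ≡ 17. → (13, 17)

(13, 17)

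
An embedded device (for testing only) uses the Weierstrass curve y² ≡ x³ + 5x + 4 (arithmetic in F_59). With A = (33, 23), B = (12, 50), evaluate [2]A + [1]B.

(3, 39)

First 2A:
Repeated addition: build up to 2A.
2A: tangent at (33, 23): λ = (3·33² + 5)/(2·23) ≡ 27/46. 46⁻¹ ≡ 9 (mod 59), so λ ≡ 27·9 ≡ 7.
  x = λ² - 33 - 33 = 49 - 66 ≡ 42; y = λ·(33 - 42) - 23 ≡ 32. → (42, 32)
2A = (42, 32).
Finally 2A + B:
(42, 32) + (12, 50). λ = (50 - 32)/(12 - 42) ≡ 18/29 mod 59. 29⁻¹ ≡ 57 (mod 59), so λ ≡ 23.
  x = λ² - 42 - 12 = 529 - 54 ≡ 3; y = λ·(42 - 3) - 32 ≡ 39. → (3, 39)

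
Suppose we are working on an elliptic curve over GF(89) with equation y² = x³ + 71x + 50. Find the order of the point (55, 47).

12

2P: tangent at (55, 47): λ = (3·55² + 71)/(2·47) ≡ 68/5. 5⁻¹ ≡ 18 (mod 89), so λ ≡ 68·18 ≡ 67.
  x = λ² - 55 - 55 = 4489 - 110 ≡ 18; y = λ·(55 - 18) - 47 ≡ 29. → (18, 29)
3P: (18, 29) + (55, 47). λ = (47 - 29)/(55 - 18) ≡ 18/37 mod 89. 37⁻¹ ≡ 77 (mod 89) since 37·77 = 2849 ≡ 1, so λ ≡ 51.
  x = λ² - 18 - 55 = 2601 - 73 ≡ 36; y = λ·(18 - 36) - 29 ≡ 32. → (36, 32)
4P: (36, 32) + (55, 47). λ = (47 - 32)/(55 - 36) ≡ 15/19 mod 89. 19⁻¹ ≡ 75 (mod 89), so λ ≡ 57.
  x = λ² - 36 - 55 = 3249 - 91 ≡ 43; y = λ·(36 - 43) - 32 ≡ 14. → (43, 14)
5P: (43, 14) + (55, 47). λ = (47 - 14)/(55 - 43) ≡ 33/12 mod 89. 12⁻¹ ≡ 52 (mod 89), so λ ≡ 25.
  x = λ² - 43 - 55 = 625 - 98 ≡ 82; y = λ·(43 - 82) - 14 ≡ 79. → (82, 79)
6P: (82, 79) + (55, 47). λ = (47 - 79)/(55 - 82) ≡ 57/62 mod 89. 62⁻¹ ≡ 56 (mod 89), so λ ≡ 77.
  x = λ² - 82 - 55 = 5929 - 137 ≡ 7; y = λ·(82 - 7) - 79 ≡ 0. → (7, 0)
7P: (7, 0) + (55, 47). λ = (47 - 0)/(55 - 7) ≡ 47/48 mod 89. 48⁻¹ ≡ 13 (mod 89), so λ ≡ 77.
  x = λ² - 7 - 55 = 5929 - 62 ≡ 82; y = λ·(7 - 82) - 0 ≡ 10. → (82, 10)
8P: (82, 10) + (55, 47). λ = (47 - 10)/(55 - 82) ≡ 37/62 mod 89. 62⁻¹ ≡ 56 (mod 89), so λ ≡ 25.
  x = λ² - 82 - 55 = 625 - 137 ≡ 43; y = λ·(82 - 43) - 10 ≡ 75. → (43, 75)
9P: (43, 75) + (55, 47). λ = (47 - 75)/(55 - 43) ≡ 61/12 mod 89. 12⁻¹ ≡ 52 (mod 89), so λ ≡ 57.
  x = λ² - 43 - 55 = 3249 - 98 ≡ 36; y = λ·(43 - 36) - 75 ≡ 57. → (36, 57)
10P: (36, 57) + (55, 47). λ = (47 - 57)/(55 - 36) ≡ 79/19 mod 89. 19⁻¹ ≡ 75 (mod 89) since 19·75 = 1425 ≡ 1, so λ ≡ 51.
  x = λ² - 36 - 55 = 2601 - 91 ≡ 18; y = λ·(36 - 18) - 57 ≡ 60. → (18, 60)
11P: (18, 60) + (55, 47). λ = (47 - 60)/(55 - 18) ≡ 76/37 mod 89. 37⁻¹ ≡ 77 (mod 89), so λ ≡ 67.
  x = λ² - 18 - 55 = 4489 - 73 ≡ 55; y = λ·(18 - 55) - 60 ≡ 42. → (55, 42)
12P: (55, 42) + (55, 47): same x and y₁ ≡ -y₂, so the sum is 𝒪.
12P = 𝒪, so the order is 12.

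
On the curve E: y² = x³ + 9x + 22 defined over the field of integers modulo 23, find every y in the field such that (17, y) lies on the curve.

x³ + 9x + 22 = 5088 ≡ 5 (mod 23).
5 is a non-residue mod 23; no y exists.

none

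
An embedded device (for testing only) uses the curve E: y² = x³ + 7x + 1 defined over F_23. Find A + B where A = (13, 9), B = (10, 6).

(1, 3)

(13, 9) + (10, 6). λ = (6 - 9)/(10 - 13) ≡ 20/20 mod 23. 20⁻¹ ≡ 15 (mod 23), so λ ≡ 1.
  x = λ² - 13 - 10 = 1 - 23 ≡ 1; y = λ·(13 - 1) - 9 ≡ 3. → (1, 3)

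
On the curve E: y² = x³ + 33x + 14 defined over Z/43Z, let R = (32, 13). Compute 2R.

tangent at (32, 13): λ = (3·32² + 33)/(2·13) ≡ 9/26. 26⁻¹ ≡ 5 (mod 43), so λ ≡ 9·5 ≡ 2.
  x = λ² - 32 - 32 = 4 - 64 ≡ 26; y = λ·(32 - 26) - 13 ≡ 42. → (26, 42)

(26, 42)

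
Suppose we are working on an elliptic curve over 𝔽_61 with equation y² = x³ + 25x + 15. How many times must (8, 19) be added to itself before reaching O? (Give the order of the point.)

7

2P: tangent at (8, 19): λ = (3·8² + 25)/(2·19) ≡ 34/38. 38⁻¹ ≡ 53 (mod 61) since 38·53 = 2014 ≡ 1, so λ ≡ 34·53 ≡ 33.
  x = λ² - 8 - 8 = 1089 - 16 ≡ 36; y = λ·(8 - 36) - 19 ≡ 33. → (36, 33)
3P: (36, 33) + (8, 19). λ = (19 - 33)/(8 - 36) ≡ 47/33 mod 61. 33⁻¹ ≡ 37 (mod 61) since 33·37 = 1221 ≡ 1, so λ ≡ 31.
  x = λ² - 36 - 8 = 961 - 44 ≡ 2; y = λ·(36 - 2) - 33 ≡ 45. → (2, 45)
4P: (2, 45) + (8, 19). λ = (19 - 45)/(8 - 2) ≡ 35/6 mod 61. 6⁻¹ ≡ 51 (mod 61) since 6·51 = 306 ≡ 1, so λ ≡ 16.
  x = λ² - 2 - 8 = 256 - 10 ≡ 2; y = λ·(2 - 2) - 45 ≡ 16. → (2, 16)
5P: (2, 16) + (8, 19). λ = (19 - 16)/(8 - 2) ≡ 3/6 mod 61. 6⁻¹ ≡ 51 (mod 61), so λ ≡ 31.
  x = λ² - 2 - 8 = 961 - 10 ≡ 36; y = λ·(2 - 36) - 16 ≡ 28. → (36, 28)
6P: (36, 28) + (8, 19). λ = (19 - 28)/(8 - 36) ≡ 52/33 mod 61. 33⁻¹ ≡ 37 (mod 61) since 33·37 = 1221 ≡ 1, so λ ≡ 33.
  x = λ² - 36 - 8 = 1089 - 44 ≡ 8; y = λ·(36 - 8) - 28 ≡ 42. → (8, 42)
7P: (8, 42) + (8, 19): same x and y₁ ≡ -y₂, so the sum is O.
7P = O, so the order is 7.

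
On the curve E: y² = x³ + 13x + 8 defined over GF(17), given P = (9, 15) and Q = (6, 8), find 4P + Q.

(9, 15)

First 4P:
Repeated addition: build up to 4P.
2P: tangent at (9, 15): λ = (3·9² + 13)/(2·15) ≡ 1/13. 13⁻¹ ≡ 4 (mod 17), so λ ≡ 1·4 ≡ 4.
  x = λ² - 9 - 9 = 16 - 18 ≡ 15; y = λ·(9 - 15) - 15 ≡ 12. → (15, 12)
3P: (15, 12) + (9, 15). λ = (15 - 12)/(9 - 15) ≡ 3/11 mod 17. 11⁻¹ ≡ 14 (mod 17) since 11·14 = 154 ≡ 1, so λ ≡ 8.
  x = λ² - 15 - 9 = 64 - 24 ≡ 6; y = λ·(15 - 6) - 12 ≡ 9. → (6, 9)
4P: (6, 9) + (9, 15). λ = (15 - 9)/(9 - 6) ≡ 6/3 mod 17. 3⁻¹ ≡ 6 (mod 17), so λ ≡ 2.
  x = λ² - 6 - 9 = 4 - 15 ≡ 6; y = λ·(6 - 6) - 9 ≡ 8. → (6, 8)
4P = (6, 8).
Finally 4P + Q:
tangent at (6, 8): λ = (3·6² + 13)/(2·8) ≡ 2/16. 16⁻¹ ≡ 16 (mod 17) since 16·16 = 256 ≡ 1, so λ ≡ 2·16 ≡ 15.
  x = λ² - 6 - 6 = 225 - 12 ≡ 9; y = λ·(6 - 9) - 8 ≡ 15. → (9, 15)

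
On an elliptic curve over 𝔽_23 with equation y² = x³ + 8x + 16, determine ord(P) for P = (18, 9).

5

2P: tangent at (18, 9): λ = (3·18² + 8)/(2·9) ≡ 14/18. 18⁻¹ ≡ 9 (mod 23), so λ ≡ 14·9 ≡ 11.
  x = λ² - 18 - 18 = 121 - 36 ≡ 16; y = λ·(18 - 16) - 9 ≡ 13. → (16, 13)
3P: (16, 13) + (18, 9). λ = (9 - 13)/(18 - 16) ≡ 19/2 mod 23. 2⁻¹ ≡ 12 (mod 23) since 2·12 = 24 ≡ 1, so λ ≡ 21.
  x = λ² - 16 - 18 = 441 - 34 ≡ 16; y = λ·(16 - 16) - 13 ≡ 10. → (16, 10)
4P: (16, 10) + (18, 9). λ = (9 - 10)/(18 - 16) ≡ 22/2 mod 23. 2⁻¹ ≡ 12 (mod 23), so λ ≡ 11.
  x = λ² - 16 - 18 = 121 - 34 ≡ 18; y = λ·(16 - 18) - 10 ≡ 14. → (18, 14)
5P: (18, 14) + (18, 9): same x and y₁ ≡ -y₂, so the sum is ∞.
5P = ∞, so the order is 5.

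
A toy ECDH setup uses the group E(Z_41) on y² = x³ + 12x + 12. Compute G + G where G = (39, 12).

tangent at (39, 12): λ = (3·39² + 12)/(2·12) ≡ 24/24. 24⁻¹ ≡ 12 (mod 41) since 24·12 = 288 ≡ 1, so λ ≡ 24·12 ≡ 1.
  x = λ² - 39 - 39 = 1 - 78 ≡ 5; y = λ·(39 - 5) - 12 ≡ 22. → (5, 22)

(5, 22)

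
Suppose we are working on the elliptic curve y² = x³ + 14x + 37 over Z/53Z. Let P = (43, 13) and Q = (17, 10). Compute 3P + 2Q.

First 3P:
Repeated addition: build up to 3P.
2P: tangent at (43, 13): λ = (3·43² + 14)/(2·13) ≡ 49/26. 26⁻¹ ≡ 51 (mod 53) since 26·51 = 1326 ≡ 1, so λ ≡ 49·51 ≡ 8.
  x = λ² - 43 - 43 = 64 - 86 ≡ 31; y = λ·(43 - 31) - 13 ≡ 30. → (31, 30)
3P: (31, 30) + (43, 13). λ = (13 - 30)/(43 - 31) ≡ 36/12 mod 53. 12⁻¹ ≡ 31 (mod 53), so λ ≡ 3.
  x = λ² - 31 - 43 = 9 - 74 ≡ 41; y = λ·(31 - 41) - 30 ≡ 46. → (41, 46)
3P = (41, 46).
Next 2Q:
Repeated addition: build up to 2Q.
2Q: tangent at (17, 10): λ = (3·17² + 14)/(2·10) ≡ 33/20. 20⁻¹ ≡ 8 (mod 53), so λ ≡ 33·8 ≡ 52.
  x = λ² - 17 - 17 = 2704 - 34 ≡ 20; y = λ·(17 - 20) - 10 ≡ 46. → (20, 46)
2Q = (20, 46).
Finally 3P + 2Q:
(41, 46) + (20, 46). λ = (46 - 46)/(20 - 41) ≡ 0/32 mod 53. 32⁻¹ ≡ 5 (mod 53), so λ ≡ 0.
  x = λ² - 41 - 20 = 0 - 61 ≡ 45; y = λ·(41 - 45) - 46 ≡ 7. → (45, 7)

(45, 7)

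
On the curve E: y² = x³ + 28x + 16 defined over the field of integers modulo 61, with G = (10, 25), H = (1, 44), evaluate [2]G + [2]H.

First 2G:
Repeated addition: build up to 2G.
2G: tangent at (10, 25): λ = (3·10² + 28)/(2·25) ≡ 23/50. 50⁻¹ ≡ 11 (mod 61), so λ ≡ 23·11 ≡ 9.
  x = λ² - 10 - 10 = 81 - 20 ≡ 0; y = λ·(10 - 0) - 25 ≡ 4. → (0, 4)
2G = (0, 4).
Next 2H:
Repeated addition: build up to 2H.
2H: tangent at (1, 44): λ = (3·1² + 28)/(2·44) ≡ 31/27. 27⁻¹ ≡ 52 (mod 61), so λ ≡ 31·52 ≡ 26.
  x = λ² - 1 - 1 = 676 - 2 ≡ 3; y = λ·(1 - 3) - 44 ≡ 26. → (3, 26)
2H = (3, 26).
Finally 2G + 2H:
(0, 4) + (3, 26). λ = (26 - 4)/(3 - 0) ≡ 22/3 mod 61. 3⁻¹ ≡ 41 (mod 61), so λ ≡ 48.
  x = λ² - 0 - 3 = 2304 - 3 ≡ 44; y = λ·(0 - 44) - 4 ≡ 19. → (44, 19)

(44, 19)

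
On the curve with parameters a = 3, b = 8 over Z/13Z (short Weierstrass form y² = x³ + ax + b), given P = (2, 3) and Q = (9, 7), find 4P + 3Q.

First 4P:
Double-and-add on 4 = (100)₂. Start with P = (2, 3) for the leading 1-bit.
double: tangent at (2, 3): λ = (3·2² + 3)/(2·3) ≡ 2/6. 6⁻¹ ≡ 11 (mod 13), so λ ≡ 2·11 ≡ 9.
  x = λ² - 2 - 2 = 81 - 4 ≡ 12; y = λ·(2 - 12) - 3 ≡ 11. → (12, 11)
double: tangent at (12, 11): λ = (3·12² + 3)/(2·11) ≡ 6/9. 9⁻¹ ≡ 3 (mod 13), so λ ≡ 6·3 ≡ 5.
  x = λ² - 12 - 12 = 25 - 24 ≡ 1; y = λ·(12 - 1) - 11 ≡ 5. → (1, 5)
4P = (1, 5).
Next 3Q:
Repeated addition: build up to 3Q.
2Q: tangent at (9, 7): λ = (3·9² + 3)/(2·7) ≡ 12/1. 1⁻¹ ≡ 1 (mod 13), so λ ≡ 12·1 ≡ 12.
  x = λ² - 9 - 9 = 144 - 18 ≡ 9; y = λ·(9 - 9) - 7 ≡ 6. → (9, 6)
3Q: (9, 6) + (9, 7): same x and y₁ ≡ -y₂, so the sum is the point at infinity.
3Q = the point at infinity.
Finally 4P + 3Q:
(1, 5) + the point at infinity = (1, 5) (identity).

(1, 5)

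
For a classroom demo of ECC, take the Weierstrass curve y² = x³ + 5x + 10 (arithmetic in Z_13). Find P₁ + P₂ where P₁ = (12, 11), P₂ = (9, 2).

(1, 9)

(12, 11) + (9, 2). λ = (2 - 11)/(9 - 12) ≡ 4/10 mod 13. 10⁻¹ ≡ 4 (mod 13), so λ ≡ 3.
  x = λ² - 12 - 9 = 9 - 21 ≡ 1; y = λ·(12 - 1) - 11 ≡ 9. → (1, 9)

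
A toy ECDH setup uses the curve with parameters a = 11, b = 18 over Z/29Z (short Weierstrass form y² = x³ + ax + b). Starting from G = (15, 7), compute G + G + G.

(12, 14)

Repeated addition: build up to 3G.
2G: tangent at (15, 7): λ = (3·15² + 11)/(2·7) ≡ 19/14. 14⁻¹ ≡ 27 (mod 29), so λ ≡ 19·27 ≡ 20.
  x = λ² - 15 - 15 = 400 - 30 ≡ 22; y = λ·(15 - 22) - 7 ≡ 27. → (22, 27)
3G: (22, 27) + (15, 7). λ = (7 - 27)/(15 - 22) ≡ 9/22 mod 29. 22⁻¹ ≡ 4 (mod 29) since 22·4 = 88 ≡ 1, so λ ≡ 7.
  x = λ² - 22 - 15 = 49 - 37 ≡ 12; y = λ·(22 - 12) - 27 ≡ 14. → (12, 14)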